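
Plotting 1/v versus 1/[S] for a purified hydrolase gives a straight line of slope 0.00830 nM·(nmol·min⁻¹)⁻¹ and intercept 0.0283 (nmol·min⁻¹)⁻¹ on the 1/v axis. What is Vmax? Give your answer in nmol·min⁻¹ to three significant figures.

35.3 nmol·min⁻¹

The y-intercept of a Lineweaver–Burk plot equals 1/Vmax, so Vmax = 1/0.0283 = 35.3 nmol·min⁻¹.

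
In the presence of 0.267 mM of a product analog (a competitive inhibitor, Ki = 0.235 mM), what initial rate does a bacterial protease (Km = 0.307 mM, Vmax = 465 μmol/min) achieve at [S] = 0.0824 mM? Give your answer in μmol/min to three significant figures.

51.9 μmol/min

α = 1 + [I]/Ki = 1 + 0.267/0.235 = 2.136.
For a competitive inhibitor, Vmax is unchanged and the apparent Km becomes α·Km: Km,app = 0.656 mM, Vmax,app = 465 μmol/min.
v = Vmax,app·[S]/(Km,app + [S]) = 465 × 0.0824/(0.656 + 0.0824) = 51.9 μmol/min.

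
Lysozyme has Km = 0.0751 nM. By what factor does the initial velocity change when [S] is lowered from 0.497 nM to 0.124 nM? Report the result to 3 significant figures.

0.717

Since Vmax cancels, v₂/v₁ = [S]₂(Km+[S]₁) / [S]₁(Km+[S]₂).
= 0.124×(0.0751+0.497) / (0.497×(0.0751+0.124)) = 0.07094/0.09895 = 0.717.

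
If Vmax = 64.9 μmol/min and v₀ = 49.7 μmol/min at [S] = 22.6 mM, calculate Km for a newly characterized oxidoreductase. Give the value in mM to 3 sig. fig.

6.91 mM

From v = Vmax[S]/(Km+[S]), Km = [S](Vmax − v)/v.
Km = 22.6 × (64.9 − 49.7) / 49.7 = 343.5/49.7 = 6.91 mM.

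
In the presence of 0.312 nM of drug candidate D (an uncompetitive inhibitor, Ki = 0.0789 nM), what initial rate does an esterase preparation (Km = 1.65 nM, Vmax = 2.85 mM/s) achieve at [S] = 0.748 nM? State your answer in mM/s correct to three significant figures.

With α = 1 + [I]/Ki = 1 + 0.312/0.0789 = 4.954, the uncompetitive rate law is v = (Vmax/α)·[S] / (Km/α + [S]).
v = (2.85/4.954)×0.748 / (1.65/4.954 + 0.748) = 0.4303/1.081 = 0.398 mM/s.

0.398 mM/s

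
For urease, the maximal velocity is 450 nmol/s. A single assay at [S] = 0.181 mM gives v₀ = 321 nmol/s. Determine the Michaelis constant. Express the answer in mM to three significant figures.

0.0727 mM

From v = Vmax[S]/(Km+[S]), Km = [S](Vmax − v)/v.
Km = 0.181 × (450 − 321) / 321 = 23.35/321 = 0.0727 mM.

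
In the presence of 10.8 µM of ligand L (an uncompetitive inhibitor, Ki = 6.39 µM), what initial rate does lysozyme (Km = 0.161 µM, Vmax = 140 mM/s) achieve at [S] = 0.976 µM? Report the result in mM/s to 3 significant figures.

49.0 mM/s

With α = 1 + [I]/Ki = 1 + 10.8/6.39 = 2.690, the uncompetitive rate law is v = (Vmax/α)·[S] / (Km/α + [S]).
v = (140/2.690)×0.976 / (0.161/2.690 + 0.976) = 50.79/1.036 = 49.0 mM/s.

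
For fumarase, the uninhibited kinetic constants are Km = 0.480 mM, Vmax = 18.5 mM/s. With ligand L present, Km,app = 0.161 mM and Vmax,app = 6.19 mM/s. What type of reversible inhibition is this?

Both Km and Vmax decrease by the same factor (~2.99-fold) — characteristic of uncompetitive inhibition.

uncompetitive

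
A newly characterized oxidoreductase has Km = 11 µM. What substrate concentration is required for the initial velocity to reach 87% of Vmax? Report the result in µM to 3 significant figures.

v/Vmax = [S]/(Km+[S]) = 0.87, so [S] = Km·0.87/(1 − 0.87) = 11 × 6.692.
[S] = 73.6 µM.

73.6 µM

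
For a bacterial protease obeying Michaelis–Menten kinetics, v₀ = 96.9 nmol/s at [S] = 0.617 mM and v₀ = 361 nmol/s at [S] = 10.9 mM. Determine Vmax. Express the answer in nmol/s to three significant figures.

432 nmol/s

From v = Vmax[S]/(Km+[S]), each point gives Vmax = v(Km+[S])/[S].
Equating: 96.9(Km+0.617)/0.617 = 361(Km+10.9)/10.9.
157.1·Km + 96.9 = 33.12·Km + 361, so (157.1 − 33.12)·Km = 361 − 96.9.
Km = 264.1/123.9 = 2.13 mM; then Vmax = 96.9(2.13+0.617)/0.617 = 432 nmol/s.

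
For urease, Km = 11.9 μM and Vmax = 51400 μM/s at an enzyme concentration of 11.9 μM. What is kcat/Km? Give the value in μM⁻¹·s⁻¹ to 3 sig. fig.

kcat = Vmax/[E]total = 51400/11.9 = 4320 s⁻¹.
kcat/Km = 4320/11.9 = 363 μM⁻¹·s⁻¹.

363 μM⁻¹·s⁻¹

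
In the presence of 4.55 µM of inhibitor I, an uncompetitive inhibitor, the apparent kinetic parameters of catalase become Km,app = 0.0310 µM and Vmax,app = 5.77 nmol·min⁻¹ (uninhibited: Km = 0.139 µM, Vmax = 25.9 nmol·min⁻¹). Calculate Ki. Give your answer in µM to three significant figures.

Uncompetitive: Vmax,app = Vmax/α (and Km,app = Km/α) with α = 1 + [I]/Ki.
α = Vmax/Vmax,app = 25.9/5.77 = 4.489.
Since α = 1 + [I]/Ki, [I]/Ki = 4.489 − 1 = 3.489 and Ki = 4.55/3.489 = 1.30 µM.

1.30 µM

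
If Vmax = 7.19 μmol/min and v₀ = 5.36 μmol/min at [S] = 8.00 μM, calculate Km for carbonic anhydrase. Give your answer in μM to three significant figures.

2.73 μM

v/Vmax = 5.36/7.19 = 0.7455 = [S]/(Km+[S]).
So Km + [S] = [S]/0.7455 = 10.73 μM, giving Km = 10.73 − 8.00 = 2.73 μM.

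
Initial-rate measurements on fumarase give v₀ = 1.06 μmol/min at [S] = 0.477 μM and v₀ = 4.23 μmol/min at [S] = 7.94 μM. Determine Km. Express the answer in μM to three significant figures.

From v = Vmax[S]/(Km+[S]), each point gives Vmax = v(Km+[S])/[S].
Equating: 1.06(Km+0.477)/0.477 = 4.23(Km+7.94)/7.94.
2.222·Km + 1.06 = 0.5327·Km + 4.23, so (2.222 − 0.5327)·Km = 4.23 − 1.06.
Km = 3.170/1.689 = 1.88 μM; then Vmax = 1.06(1.88+0.477)/0.477 = 5.23 μmol/min.

1.88 μM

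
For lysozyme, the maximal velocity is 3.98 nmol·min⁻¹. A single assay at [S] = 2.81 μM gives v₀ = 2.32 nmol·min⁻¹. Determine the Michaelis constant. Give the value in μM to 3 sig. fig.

2.01 μM

v/Vmax = 2.32/3.98 = 0.5829 = [S]/(Km+[S]).
So Km + [S] = [S]/0.5829 = 4.821 μM, giving Km = 4.821 − 2.81 = 2.01 μM.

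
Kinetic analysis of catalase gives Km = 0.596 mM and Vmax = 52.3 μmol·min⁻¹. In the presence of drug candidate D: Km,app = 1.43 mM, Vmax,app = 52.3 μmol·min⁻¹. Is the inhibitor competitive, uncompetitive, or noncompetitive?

Km increases (0.596 → 1.43 mM) while Vmax is unchanged — the hallmark of competitive inhibition.

competitive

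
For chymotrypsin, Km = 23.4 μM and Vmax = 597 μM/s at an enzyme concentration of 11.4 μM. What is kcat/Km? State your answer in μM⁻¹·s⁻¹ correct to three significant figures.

kcat = Vmax/[E]total = 597/11.4 = 52.4 s⁻¹.
kcat/Km = 52.4/23.4 = 2.24 μM⁻¹·s⁻¹.

2.24 μM⁻¹·s⁻¹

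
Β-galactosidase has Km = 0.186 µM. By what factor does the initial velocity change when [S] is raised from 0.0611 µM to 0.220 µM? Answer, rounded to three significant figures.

The fractional saturations are [S]/(Km+[S]) = 0.0611/0.2471 = 0.2473 and 0.220/0.4060 = 0.5419.
v₂/v₁ is just their ratio: 0.5419/0.2473 = 2.19.

2.19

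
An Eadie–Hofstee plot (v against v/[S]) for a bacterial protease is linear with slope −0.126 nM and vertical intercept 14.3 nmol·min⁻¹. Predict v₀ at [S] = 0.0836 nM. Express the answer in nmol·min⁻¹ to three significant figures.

5.70 nmol·min⁻¹

In the Eadie–Hofstee form v = Vmax − Km·(v/[S]), the slope is −Km and the intercept is Vmax, so Km = 0.126 nM and Vmax = 14.3 nmol·min⁻¹.
v = 14.3 × 0.0836/(0.126 + 0.0836) = 5.70 nmol·min⁻¹.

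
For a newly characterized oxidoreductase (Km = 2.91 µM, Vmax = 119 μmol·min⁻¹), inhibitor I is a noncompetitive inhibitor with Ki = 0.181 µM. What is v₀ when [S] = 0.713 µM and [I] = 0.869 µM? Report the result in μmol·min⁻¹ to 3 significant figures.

α = 1 + [I]/Ki = 1 + 0.869/0.181 = 5.801.
For a noncompetitive inhibitor, Vmax is reduced to Vmax/α while Km is unchanged: Km,app = 2.91 µM, Vmax,app = 20.5 μmol·min⁻¹.
v = Vmax,app·[S]/(Km,app + [S]) = 20.5 × 0.713/(2.91 + 0.713) = 4.04 μmol·min⁻¹.

4.04 μmol·min⁻¹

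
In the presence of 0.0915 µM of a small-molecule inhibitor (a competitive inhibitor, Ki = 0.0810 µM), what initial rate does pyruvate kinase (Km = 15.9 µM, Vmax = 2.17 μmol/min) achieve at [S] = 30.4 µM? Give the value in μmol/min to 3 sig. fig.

1.03 μmol/min

α = 1 + [I]/Ki = 1 + 0.0915/0.0810 = 2.130.
For a competitive inhibitor, Vmax is unchanged and the apparent Km becomes α·Km: Km,app = 33.9 µM, Vmax,app = 2.17 μmol/min.
v = Vmax,app·[S]/(Km,app + [S]) = 2.17 × 30.4/(33.9 + 30.4) = 1.03 μmol/min.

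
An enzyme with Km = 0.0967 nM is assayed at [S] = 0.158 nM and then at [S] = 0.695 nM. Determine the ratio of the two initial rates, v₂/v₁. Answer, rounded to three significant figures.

1.42

The fractional saturations are [S]/(Km+[S]) = 0.158/0.2547 = 0.6203 and 0.695/0.7917 = 0.8779.
v₂/v₁ is just their ratio: 0.8779/0.6203 = 1.42.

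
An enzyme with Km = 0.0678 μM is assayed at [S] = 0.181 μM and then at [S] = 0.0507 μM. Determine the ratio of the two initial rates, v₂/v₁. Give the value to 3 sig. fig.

0.588

The fractional saturations are [S]/(Km+[S]) = 0.181/0.2488 = 0.7275 and 0.0507/0.1185 = 0.4278.
v₂/v₁ is just their ratio: 0.4278/0.7275 = 0.588.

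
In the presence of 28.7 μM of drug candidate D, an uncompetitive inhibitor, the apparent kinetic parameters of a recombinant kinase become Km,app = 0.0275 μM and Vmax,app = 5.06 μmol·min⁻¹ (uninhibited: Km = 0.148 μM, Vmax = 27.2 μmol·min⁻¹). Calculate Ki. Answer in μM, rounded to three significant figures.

6.56 μM

Uncompetitive: Vmax,app = Vmax/α (and Km,app = Km/α) with α = 1 + [I]/Ki.
α = Vmax/Vmax,app = 27.2/5.06 = 5.375.
Since α = 1 + [I]/Ki, [I]/Ki = 5.375 − 1 = 4.375 and Ki = 28.7/4.375 = 6.56 μM.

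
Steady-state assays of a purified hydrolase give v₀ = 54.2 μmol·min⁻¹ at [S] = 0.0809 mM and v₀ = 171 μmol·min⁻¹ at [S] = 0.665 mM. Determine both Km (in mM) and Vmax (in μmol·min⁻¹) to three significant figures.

From v = Vmax[S]/(Km+[S]), each point gives Vmax = v(Km+[S])/[S].
Equating: 54.2(Km+0.0809)/0.0809 = 171(Km+0.665)/0.665.
670.0·Km + 54.2 = 257.1·Km + 171, so (670.0 − 257.1)·Km = 171 − 54.2.
Km = 116.8/412.8 = 0.283 mM; then Vmax = 54.2(0.283+0.0809)/0.0809 = 244 μmol·min⁻¹.

Km = 0.283 mM; Vmax = 244 μmol·min⁻¹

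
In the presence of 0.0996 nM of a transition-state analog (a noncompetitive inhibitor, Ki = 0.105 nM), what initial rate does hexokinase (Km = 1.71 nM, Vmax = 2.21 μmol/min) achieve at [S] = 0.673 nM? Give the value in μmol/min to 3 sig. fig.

0.320 μmol/min

With α = 1 + [I]/Ki = 1 + 0.0996/0.105 = 1.949, the noncompetitive rate law is v = (Vmax/α)·[S] / (Km + [S]).
v = (2.21/1.949)×0.673 / (1.71 + 0.673) = 0.7633/2.383 = 0.320 μmol/min.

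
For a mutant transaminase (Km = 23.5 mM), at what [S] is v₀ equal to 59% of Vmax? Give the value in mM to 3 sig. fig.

v/Vmax = [S]/(Km+[S]) = 0.59, so [S] = Km·0.59/(1 − 0.59) = 23.5 × 1.439.
[S] = 33.8 mM.

33.8 mM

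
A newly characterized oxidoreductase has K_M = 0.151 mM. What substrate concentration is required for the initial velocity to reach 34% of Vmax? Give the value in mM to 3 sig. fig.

0.0778 mM

v/Vmax = [S]/(Km+[S]) = 0.34, so [S] = Km·0.34/(1 − 0.34) = 0.151 × 0.5152.
[S] = 0.0778 mM.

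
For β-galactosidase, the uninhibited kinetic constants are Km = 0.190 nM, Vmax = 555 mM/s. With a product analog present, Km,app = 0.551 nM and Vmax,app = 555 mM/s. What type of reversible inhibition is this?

competitive

Km increases (0.190 → 0.551 nM) while Vmax is unchanged — the hallmark of competitive inhibition.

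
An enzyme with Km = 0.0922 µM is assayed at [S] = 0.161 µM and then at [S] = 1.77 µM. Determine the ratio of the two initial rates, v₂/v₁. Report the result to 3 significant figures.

1.49

Since Vmax cancels, v₂/v₁ = [S]₂(Km+[S]₁) / [S]₁(Km+[S]₂).
= 1.77×(0.0922+0.161) / (0.161×(0.0922+1.77)) = 0.4482/0.2998 = 1.49.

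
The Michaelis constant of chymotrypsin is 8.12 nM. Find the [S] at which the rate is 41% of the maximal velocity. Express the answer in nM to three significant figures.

v/Vmax = [S]/(Km+[S]) = 0.41, so [S] = Km·0.41/(1 − 0.41) = 8.12 × 0.6949.
[S] = 5.64 nM.

5.64 nM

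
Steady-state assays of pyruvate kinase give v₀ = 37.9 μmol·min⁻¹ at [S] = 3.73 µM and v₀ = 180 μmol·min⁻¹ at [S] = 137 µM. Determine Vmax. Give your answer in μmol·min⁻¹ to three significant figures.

201 μmol·min⁻¹

From v = Vmax[S]/(Km+[S]), each point gives Vmax = v(Km+[S])/[S].
Equating: 37.9(Km+3.73)/3.73 = 180(Km+137)/137.
10.16·Km + 37.9 = 1.314·Km + 180, so (10.16 − 1.314)·Km = 180 − 37.9.
Km = 142.1/8.847 = 16.1 µM; then Vmax = 37.9(16.1+3.73)/3.73 = 201 μmol·min⁻¹.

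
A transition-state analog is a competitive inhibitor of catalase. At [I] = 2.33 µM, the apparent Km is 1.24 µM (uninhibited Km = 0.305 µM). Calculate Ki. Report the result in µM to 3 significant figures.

Competitive: Km,app = α·Km with α = 1 + [I]/Ki.
α = Km,app/Km = 1.24/0.305 = 4.066.
Ki = [I]/(α − 1) = 2.33/3.066 = 0.760 µM.

0.760 µM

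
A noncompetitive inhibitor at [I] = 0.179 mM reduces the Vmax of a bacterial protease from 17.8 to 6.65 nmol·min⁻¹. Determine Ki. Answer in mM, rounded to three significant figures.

Noncompetitive: Vmax,app = Vmax/α with α = 1 + [I]/Ki.
α = Vmax/Vmax,app = 17.8/6.65 = 2.677.
Ki = [I]/(α − 1) = 0.179/1.677 = 0.107 mM.

0.107 mM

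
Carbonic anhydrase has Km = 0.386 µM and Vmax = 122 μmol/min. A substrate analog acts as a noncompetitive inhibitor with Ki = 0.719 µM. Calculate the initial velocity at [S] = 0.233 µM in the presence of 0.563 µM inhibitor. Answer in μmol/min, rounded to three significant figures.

25.8 μmol/min

α = 1 + [I]/Ki = 1 + 0.563/0.719 = 1.783.
For a noncompetitive inhibitor, Vmax is reduced to Vmax/α while Km is unchanged: Km,app = 0.386 µM, Vmax,app = 68.4 μmol/min.
v = Vmax,app·[S]/(Km,app + [S]) = 68.4 × 0.233/(0.386 + 0.233) = 25.8 μmol/min.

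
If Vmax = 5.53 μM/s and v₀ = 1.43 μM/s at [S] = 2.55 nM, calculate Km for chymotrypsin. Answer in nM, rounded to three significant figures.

7.31 nM

From v = Vmax[S]/(Km+[S]), Km = [S](Vmax − v)/v.
Km = 2.55 × (5.53 − 1.43) / 1.43 = 10.46/1.43 = 7.31 nM.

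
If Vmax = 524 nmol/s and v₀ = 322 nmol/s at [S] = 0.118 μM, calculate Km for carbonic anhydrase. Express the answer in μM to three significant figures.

From v = Vmax[S]/(Km+[S]), Km = [S](Vmax − v)/v.
Km = 0.118 × (524 − 322) / 322 = 23.84/322 = 0.0740 μM.

0.0740 μM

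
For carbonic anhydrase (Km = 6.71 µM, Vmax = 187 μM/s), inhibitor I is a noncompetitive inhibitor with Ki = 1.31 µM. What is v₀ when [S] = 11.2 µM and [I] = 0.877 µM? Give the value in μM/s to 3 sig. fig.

70.0 μM/s

α = 1 + [I]/Ki = 1 + 0.877/1.31 = 1.669.
For a noncompetitive inhibitor, Vmax is reduced to Vmax/α while Km is unchanged: Km,app = 6.71 µM, Vmax,app = 112 μM/s.
v = Vmax,app·[S]/(Km,app + [S]) = 112 × 11.2/(6.71 + 11.2) = 70.0 μM/s.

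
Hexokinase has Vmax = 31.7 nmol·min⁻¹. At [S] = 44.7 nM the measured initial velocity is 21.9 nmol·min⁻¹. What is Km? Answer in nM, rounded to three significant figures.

From v = Vmax[S]/(Km+[S]), Km = [S](Vmax − v)/v.
Km = 44.7 × (31.7 − 21.9) / 21.9 = 438.1/21.9 = 20.0 nM.

20.0 nM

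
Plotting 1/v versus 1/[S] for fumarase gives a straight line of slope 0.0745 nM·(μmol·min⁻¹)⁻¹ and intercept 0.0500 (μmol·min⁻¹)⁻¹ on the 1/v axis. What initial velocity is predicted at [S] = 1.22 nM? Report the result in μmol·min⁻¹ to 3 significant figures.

9.00 μmol·min⁻¹

The y-intercept is 1/Vmax, so Vmax = 1/0.0500 = 20.0 μmol·min⁻¹.
The slope is Km/Vmax, so Km = 0.0745 × 20.0 = 1.49 nM.
Then v = 20.0 × 1.22/(1.49 + 1.22) = 9.00 μmol·min⁻¹.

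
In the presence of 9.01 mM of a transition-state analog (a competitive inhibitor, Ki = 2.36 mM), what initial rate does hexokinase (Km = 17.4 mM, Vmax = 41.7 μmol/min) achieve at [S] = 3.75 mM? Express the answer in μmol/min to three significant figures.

1.79 μmol/min

α = 1 + [I]/Ki = 1 + 9.01/2.36 = 4.818.
For a competitive inhibitor, Vmax is unchanged and the apparent Km becomes α·Km: Km,app = 83.8 mM, Vmax,app = 41.7 μmol/min.
v = Vmax,app·[S]/(Km,app + [S]) = 41.7 × 3.75/(83.8 + 3.75) = 1.79 μmol/min.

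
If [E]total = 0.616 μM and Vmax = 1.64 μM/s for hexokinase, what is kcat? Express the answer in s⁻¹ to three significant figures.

kcat = Vmax/[E]total = 1.64 μM/s / 0.616 μM = 2.66 s⁻¹.

2.66 s⁻¹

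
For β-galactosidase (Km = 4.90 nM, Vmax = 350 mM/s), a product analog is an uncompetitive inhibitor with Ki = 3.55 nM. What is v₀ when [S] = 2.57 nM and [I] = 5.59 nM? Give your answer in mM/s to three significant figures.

α = 1 + [I]/Ki = 1 + 5.59/3.55 = 2.575.
For an uncompetitive inhibitor, both parameters are divided by α, giving Vmax/α and Km/α: Km,app = 1.90 nM, Vmax,app = 136 mM/s.
v = Vmax,app·[S]/(Km,app + [S]) = 136 × 2.57/(1.90 + 2.57) = 78.1 mM/s.

78.1 mM/s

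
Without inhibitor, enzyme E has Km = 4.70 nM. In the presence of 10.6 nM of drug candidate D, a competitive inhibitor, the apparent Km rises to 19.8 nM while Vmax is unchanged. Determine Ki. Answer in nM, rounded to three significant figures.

Competitive: Km,app = α·Km with α = 1 + [I]/Ki.
α = Km,app/Km = 19.8/4.70 = 4.213.
Ki = [I]/(α − 1) = 10.6/3.213 = 3.30 nM.

3.30 nM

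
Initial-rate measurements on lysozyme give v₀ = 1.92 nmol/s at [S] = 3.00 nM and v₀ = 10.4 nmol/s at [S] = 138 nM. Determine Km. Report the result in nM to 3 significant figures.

15.0 nM

From v = Vmax[S]/(Km+[S]), each point gives Vmax = v(Km+[S])/[S].
Equating: 1.92(Km+3.00)/3.00 = 10.4(Km+138)/138.
0.6400·Km + 1.92 = 0.07536·Km + 10.4, so (0.6400 − 0.07536)·Km = 10.4 − 1.92.
Km = 8.480/0.5646 = 15.0 nM; then Vmax = 1.92(15.0+3.00)/3.00 = 11.5 nmol/s.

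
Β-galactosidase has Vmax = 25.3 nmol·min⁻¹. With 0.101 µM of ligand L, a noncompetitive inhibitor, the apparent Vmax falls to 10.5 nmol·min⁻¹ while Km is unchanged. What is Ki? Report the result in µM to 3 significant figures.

Noncompetitive: Vmax,app = Vmax/α with α = 1 + [I]/Ki.
α = Vmax/Vmax,app = 25.3/10.5 = 2.410.
Ki = [I]/(α − 1) = 0.101/1.410 = 0.0717 µM.

0.0717 µM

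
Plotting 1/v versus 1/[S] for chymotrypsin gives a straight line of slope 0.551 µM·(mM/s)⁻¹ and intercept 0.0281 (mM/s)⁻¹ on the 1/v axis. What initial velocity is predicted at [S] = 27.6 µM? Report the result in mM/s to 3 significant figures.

The y-intercept is 1/Vmax, so Vmax = 1/0.0281 = 35.6 mM/s.
The slope is Km/Vmax, so Km = 0.551 × 35.6 = 19.6 µM.
Then v = 35.6 × 27.6/(19.6 + 27.6) = 20.8 mM/s.

20.8 mM/s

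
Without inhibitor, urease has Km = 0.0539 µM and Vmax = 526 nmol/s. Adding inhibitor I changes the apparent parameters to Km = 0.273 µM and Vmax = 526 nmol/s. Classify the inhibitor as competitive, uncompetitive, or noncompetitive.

Km increases (0.0539 → 0.273 µM) while Vmax is unchanged — the hallmark of competitive inhibition.

competitive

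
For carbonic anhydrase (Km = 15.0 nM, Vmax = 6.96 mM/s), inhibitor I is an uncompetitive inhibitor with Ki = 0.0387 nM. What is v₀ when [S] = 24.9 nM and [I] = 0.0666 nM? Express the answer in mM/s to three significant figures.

α = 1 + [I]/Ki = 1 + 0.0666/0.0387 = 2.721.
For an uncompetitive inhibitor, both parameters are divided by α, giving Vmax/α and Km/α: Km,app = 5.51 nM, Vmax,app = 2.56 mM/s.
v = Vmax,app·[S]/(Km,app + [S]) = 2.56 × 24.9/(5.51 + 24.9) = 2.09 mM/s.

2.09 mM/s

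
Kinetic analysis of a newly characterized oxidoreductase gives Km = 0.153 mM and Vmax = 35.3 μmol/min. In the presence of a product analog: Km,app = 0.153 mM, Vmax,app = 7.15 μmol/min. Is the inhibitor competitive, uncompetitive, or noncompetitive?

Vmax decreases (35.3 → 7.15 μmol/min) while Km is unchanged — pure noncompetitive inhibition.

noncompetitive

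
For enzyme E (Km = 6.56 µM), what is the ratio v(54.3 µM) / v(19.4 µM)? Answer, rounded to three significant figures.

1.19

Since Vmax cancels, v₂/v₁ = [S]₂(Km+[S]₁) / [S]₁(Km+[S]₂).
= 54.3×(6.56+19.4) / (19.4×(6.56+54.3)) = 1410/1181 = 1.19.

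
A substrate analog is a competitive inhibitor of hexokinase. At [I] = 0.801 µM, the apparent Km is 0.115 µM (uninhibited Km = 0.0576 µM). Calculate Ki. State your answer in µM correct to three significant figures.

Competitive: Km,app = α·Km with α = 1 + [I]/Ki.
α = Km,app/Km = 0.115/0.0576 = 1.997.
Ki = [I]/(α − 1) = 0.801/0.9965 = 0.804 µM.

0.804 µM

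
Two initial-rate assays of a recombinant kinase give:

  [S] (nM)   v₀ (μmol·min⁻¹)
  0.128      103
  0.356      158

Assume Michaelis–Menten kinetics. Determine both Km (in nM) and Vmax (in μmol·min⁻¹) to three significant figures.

Km = 0.152 nM; Vmax = 226 μmol·min⁻¹

In reciprocal form, 1/v = (Km/Vmax)·(1/[S]) + 1/Vmax. The two points give (1/[S], 1/v) = (7.812, 0.009709) and (2.809, 0.006329).
Slope = (0.009709 − 0.006329)/(7.812 − 2.809) = 0.0006755; intercept = 0.009709 − 0.0006755×7.812 = 0.004432.
Vmax = 1/intercept = 226 μmol·min⁻¹; Km = slope × Vmax = 0.0006755 × 226 = 0.152 nM.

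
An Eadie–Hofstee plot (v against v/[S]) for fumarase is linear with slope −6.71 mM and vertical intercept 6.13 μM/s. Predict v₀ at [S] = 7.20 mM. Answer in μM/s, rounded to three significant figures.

3.17 μM/s

In the Eadie–Hofstee form v = Vmax − Km·(v/[S]), the slope is −Km and the intercept is Vmax, so Km = 6.71 mM and Vmax = 6.13 μM/s.
v = 6.13 × 7.20/(6.71 + 7.20) = 3.17 μM/s.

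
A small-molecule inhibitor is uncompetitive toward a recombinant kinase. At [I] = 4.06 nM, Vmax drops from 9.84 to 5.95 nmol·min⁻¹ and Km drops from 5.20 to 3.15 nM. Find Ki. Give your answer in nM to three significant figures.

6.21 nM

Uncompetitive: Vmax,app = Vmax/α (and Km,app = Km/α) with α = 1 + [I]/Ki.
α = Vmax/Vmax,app = 9.84/5.95 = 1.654.
Since α = 1 + [I]/Ki, [I]/Ki = 1.654 − 1 = 0.6538 and Ki = 4.06/0.6538 = 6.21 nM.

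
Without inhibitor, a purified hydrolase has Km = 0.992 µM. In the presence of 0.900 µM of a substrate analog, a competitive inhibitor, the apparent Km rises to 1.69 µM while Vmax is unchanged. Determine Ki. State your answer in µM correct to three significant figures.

Competitive: Km,app = α·Km with α = 1 + [I]/Ki.
α = Km,app/Km = 1.69/0.992 = 1.704.
Since α = 1 + [I]/Ki, [I]/Ki = 1.704 − 1 = 0.7036 and Ki = 0.900/0.7036 = 1.28 µM.

1.28 µM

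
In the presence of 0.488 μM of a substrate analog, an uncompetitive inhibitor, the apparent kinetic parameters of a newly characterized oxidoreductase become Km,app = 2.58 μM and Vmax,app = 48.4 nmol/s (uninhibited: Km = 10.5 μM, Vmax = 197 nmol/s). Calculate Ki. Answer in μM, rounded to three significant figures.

Uncompetitive: Vmax,app = Vmax/α (and Km,app = Km/α) with α = 1 + [I]/Ki.
α = Vmax/Vmax,app = 197/48.4 = 4.070.
Ki = [I]/(α − 1) = 0.488/3.070 = 0.159 μM.

0.159 μM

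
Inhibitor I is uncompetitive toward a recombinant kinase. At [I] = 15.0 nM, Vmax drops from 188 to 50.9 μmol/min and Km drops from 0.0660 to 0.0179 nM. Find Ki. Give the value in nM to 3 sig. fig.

5.57 nM

Uncompetitive: Vmax,app = Vmax/α (and Km,app = Km/α) with α = 1 + [I]/Ki.
α = Vmax/Vmax,app = 188/50.9 = 3.694.
Ki = [I]/(α − 1) = 15.0/2.694 = 5.57 nM.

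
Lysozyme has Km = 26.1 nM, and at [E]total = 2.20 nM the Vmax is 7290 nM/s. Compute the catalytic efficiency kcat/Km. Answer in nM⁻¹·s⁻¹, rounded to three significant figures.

kcat = Vmax/[E]total = 7290/2.20 = 3310 s⁻¹.
kcat/Km = 3310/26.1 = 127 nM⁻¹·s⁻¹.

127 nM⁻¹·s⁻¹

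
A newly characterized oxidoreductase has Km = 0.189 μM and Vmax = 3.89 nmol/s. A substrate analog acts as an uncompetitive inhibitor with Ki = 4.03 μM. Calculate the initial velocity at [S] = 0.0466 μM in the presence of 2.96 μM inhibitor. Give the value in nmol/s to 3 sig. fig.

0.672 nmol/s

With α = 1 + [I]/Ki = 1 + 2.96/4.03 = 1.734, the uncompetitive rate law is v = (Vmax/α)·[S] / (Km/α + [S]).
v = (3.89/1.734)×0.0466 / (0.189/1.734 + 0.0466) = 0.1045/0.1556 = 0.672 nmol/s.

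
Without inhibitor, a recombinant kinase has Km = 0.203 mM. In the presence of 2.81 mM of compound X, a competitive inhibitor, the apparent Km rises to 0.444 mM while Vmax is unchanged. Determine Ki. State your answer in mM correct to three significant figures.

Competitive: Km,app = α·Km with α = 1 + [I]/Ki.
α = Km,app/Km = 0.444/0.203 = 2.187.
Ki = [I]/(α − 1) = 2.81/1.187 = 2.37 mM.

2.37 mM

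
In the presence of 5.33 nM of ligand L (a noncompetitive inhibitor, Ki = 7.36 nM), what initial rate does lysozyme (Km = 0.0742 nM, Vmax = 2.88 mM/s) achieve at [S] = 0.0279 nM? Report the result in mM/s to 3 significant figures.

0.456 mM/s

With α = 1 + [I]/Ki = 1 + 5.33/7.36 = 1.724, the noncompetitive rate law is v = (Vmax/α)·[S] / (Km + [S]).
v = (2.88/1.724)×0.0279 / (0.0742 + 0.0279) = 0.04660/0.1021 = 0.456 mM/s.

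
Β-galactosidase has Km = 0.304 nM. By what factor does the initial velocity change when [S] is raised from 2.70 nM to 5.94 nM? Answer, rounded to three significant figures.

1.06

Since Vmax cancels, v₂/v₁ = [S]₂(Km+[S]₁) / [S]₁(Km+[S]₂).
= 5.94×(0.304+2.70) / (2.70×(0.304+5.94)) = 17.84/16.86 = 1.06.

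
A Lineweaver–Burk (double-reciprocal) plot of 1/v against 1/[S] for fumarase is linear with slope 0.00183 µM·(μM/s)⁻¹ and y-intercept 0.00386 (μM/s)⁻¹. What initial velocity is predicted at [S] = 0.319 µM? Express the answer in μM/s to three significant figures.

104 μM/s

The y-intercept is 1/Vmax, so Vmax = 1/0.00386 = 259 μM/s.
The slope is Km/Vmax, so Km = 0.00183 × 259 = 0.474 µM.
Then v = 259 × 0.319/(0.474 + 0.319) = 104 μM/s.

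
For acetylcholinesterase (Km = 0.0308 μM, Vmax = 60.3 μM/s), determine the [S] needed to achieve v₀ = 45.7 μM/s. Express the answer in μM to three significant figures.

The required fractional saturation is v/Vmax = 45.7/60.3 = 0.7579.
Then [S]/(Km+[S]) = 0.7579 ⇒ [S] = 0.0308 × 0.7579/(1 − 0.7579) = 0.0964 μM.

0.0964 μM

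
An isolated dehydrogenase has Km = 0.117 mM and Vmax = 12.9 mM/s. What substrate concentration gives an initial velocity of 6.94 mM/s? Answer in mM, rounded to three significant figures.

0.136 mM

The required fractional saturation is v/Vmax = 6.94/12.9 = 0.5380.
Then [S]/(Km+[S]) = 0.5380 ⇒ [S] = 0.117 × 0.5380/(1 − 0.5380) = 0.136 mM.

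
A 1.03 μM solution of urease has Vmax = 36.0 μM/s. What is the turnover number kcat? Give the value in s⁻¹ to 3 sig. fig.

35.0 s⁻¹

kcat = Vmax/[E]total = 36.0 μM/s / 1.03 μM = 35.0 s⁻¹.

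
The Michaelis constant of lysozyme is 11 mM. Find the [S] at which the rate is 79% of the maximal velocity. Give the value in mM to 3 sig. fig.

v/Vmax = [S]/(Km+[S]) = 0.79, so [S] = Km·0.79/(1 − 0.79) = 11 × 3.762.
[S] = 41.4 mM.

41.4 mM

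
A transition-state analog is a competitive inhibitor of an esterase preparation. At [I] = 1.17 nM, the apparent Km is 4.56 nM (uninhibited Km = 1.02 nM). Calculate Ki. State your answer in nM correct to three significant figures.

0.337 nM

Competitive: Km,app = α·Km with α = 1 + [I]/Ki.
α = Km,app/Km = 4.56/1.02 = 4.471.
Since α = 1 + [I]/Ki, [I]/Ki = 4.471 − 1 = 3.471 and Ki = 1.17/3.471 = 0.337 nM.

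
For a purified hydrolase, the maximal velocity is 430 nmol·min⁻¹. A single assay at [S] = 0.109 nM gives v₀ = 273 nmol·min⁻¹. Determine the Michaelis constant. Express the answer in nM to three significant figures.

0.0627 nM

v/Vmax = 273/430 = 0.6349 = [S]/(Km+[S]).
So Km + [S] = [S]/0.6349 = 0.1717 nM, giving Km = 0.1717 − 0.109 = 0.0627 nM.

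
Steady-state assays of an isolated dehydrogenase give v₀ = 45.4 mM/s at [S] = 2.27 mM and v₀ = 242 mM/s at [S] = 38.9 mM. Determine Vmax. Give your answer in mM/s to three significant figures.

331 mM/s

From v = Vmax[S]/(Km+[S]), each point gives Vmax = v(Km+[S])/[S].
Equating: 45.4(Km+2.27)/2.27 = 242(Km+38.9)/38.9.
20.00·Km + 45.4 = 6.221·Km + 242, so (20.00 − 6.221)·Km = 242 − 45.4.
Km = 196.6/13.78 = 14.3 mM; then Vmax = 45.4(14.3+2.27)/2.27 = 331 mM/s.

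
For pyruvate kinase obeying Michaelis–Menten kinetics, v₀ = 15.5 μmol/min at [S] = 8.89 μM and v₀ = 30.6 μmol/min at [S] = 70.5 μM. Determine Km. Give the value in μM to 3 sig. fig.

11.5 μM

From v = Vmax[S]/(Km+[S]), each point gives Vmax = v(Km+[S])/[S].
Equating: 15.5(Km+8.89)/8.89 = 30.6(Km+70.5)/70.5.
1.744·Km + 15.5 = 0.4340·Km + 30.6, so (1.744 − 0.4340)·Km = 30.6 − 15.5.
Km = 15.10/1.309 = 11.5 μM; then Vmax = 15.5(11.5+8.89)/8.89 = 35.6 μmol/min.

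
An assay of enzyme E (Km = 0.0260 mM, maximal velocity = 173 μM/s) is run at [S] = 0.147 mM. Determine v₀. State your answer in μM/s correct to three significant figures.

v = Vmax·[S]/(Km + [S]) = 173 × 0.147 / (0.0260 + 0.147)
  = 25.43 / 0.1730 = 147 μM/s.

147 μM/s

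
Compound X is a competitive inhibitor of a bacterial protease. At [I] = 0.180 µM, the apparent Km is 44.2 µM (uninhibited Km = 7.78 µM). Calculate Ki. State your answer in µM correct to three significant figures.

Competitive: Km,app = α·Km with α = 1 + [I]/Ki.
α = Km,app/Km = 44.2/7.78 = 5.681.
Since α = 1 + [I]/Ki, [I]/Ki = 5.681 − 1 = 4.681 and Ki = 0.180/4.681 = 0.0385 µM.

0.0385 µM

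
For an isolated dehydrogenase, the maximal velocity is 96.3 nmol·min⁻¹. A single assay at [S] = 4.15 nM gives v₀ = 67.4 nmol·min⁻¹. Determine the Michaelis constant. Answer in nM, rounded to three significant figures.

1.78 nM

v/Vmax = 67.4/96.3 = 0.6999 = [S]/(Km+[S]).
So Km + [S] = [S]/0.6999 = 5.929 nM, giving Km = 5.929 − 4.15 = 1.78 nM.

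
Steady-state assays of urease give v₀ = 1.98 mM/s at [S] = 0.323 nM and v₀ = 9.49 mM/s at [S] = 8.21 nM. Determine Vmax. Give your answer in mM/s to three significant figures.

11.2 mM/s

From v = Vmax[S]/(Km+[S]), each point gives Vmax = v(Km+[S])/[S].
Equating: 1.98(Km+0.323)/0.323 = 9.49(Km+8.21)/8.21.
6.130·Km + 1.98 = 1.156·Km + 9.49, so (6.130 − 1.156)·Km = 9.49 − 1.98.
Km = 7.510/4.974 = 1.51 nM; then Vmax = 1.98(1.51+0.323)/0.323 = 11.2 mM/s.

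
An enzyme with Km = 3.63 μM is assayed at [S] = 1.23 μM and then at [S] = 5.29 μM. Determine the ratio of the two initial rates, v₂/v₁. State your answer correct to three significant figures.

2.34

The fractional saturations are [S]/(Km+[S]) = 1.23/4.860 = 0.2531 and 5.29/8.920 = 0.5930.
v₂/v₁ is just their ratio: 0.5930/0.2531 = 2.34.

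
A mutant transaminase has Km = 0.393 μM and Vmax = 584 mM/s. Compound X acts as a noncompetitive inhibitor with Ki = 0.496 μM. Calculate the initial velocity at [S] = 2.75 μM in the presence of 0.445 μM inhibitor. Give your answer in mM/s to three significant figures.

269 mM/s

With α = 1 + [I]/Ki = 1 + 0.445/0.496 = 1.897, the noncompetitive rate law is v = (Vmax/α)·[S] / (Km + [S]).
v = (584/1.897)×2.75 / (0.393 + 2.75) = 846.5/3.143 = 269 mM/s.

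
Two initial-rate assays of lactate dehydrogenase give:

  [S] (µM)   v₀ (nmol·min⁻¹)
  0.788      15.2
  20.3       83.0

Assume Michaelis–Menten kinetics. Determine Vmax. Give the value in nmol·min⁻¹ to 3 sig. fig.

In reciprocal form, 1/v = (Km/Vmax)·(1/[S]) + 1/Vmax. The two points give (1/[S], 1/v) = (1.269, 0.06579) and (0.04926, 0.01205).
Slope = (0.06579 − 0.01205)/(1.269 − 0.04926) = 0.04406; intercept = 0.06579 − 0.04406×1.269 = 0.009878.
Vmax = 1/intercept = 101 nmol·min⁻¹; Km = slope × Vmax = 0.04406 × 101 = 4.46 µM.

101 nmol·min⁻¹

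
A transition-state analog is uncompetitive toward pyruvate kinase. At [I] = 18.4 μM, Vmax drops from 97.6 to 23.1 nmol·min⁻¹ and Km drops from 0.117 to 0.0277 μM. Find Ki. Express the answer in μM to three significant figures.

5.71 μM

Uncompetitive: Vmax,app = Vmax/α (and Km,app = Km/α) with α = 1 + [I]/Ki.
α = Vmax/Vmax,app = 97.6/23.1 = 4.225.
Ki = [I]/(α − 1) = 18.4/3.225 = 5.71 μM.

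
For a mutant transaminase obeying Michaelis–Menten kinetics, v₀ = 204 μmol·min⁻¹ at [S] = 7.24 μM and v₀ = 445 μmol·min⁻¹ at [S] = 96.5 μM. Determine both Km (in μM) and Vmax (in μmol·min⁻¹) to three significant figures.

Km = 10.2 μM; Vmax = 492 μmol·min⁻¹

In reciprocal form, 1/v = (Km/Vmax)·(1/[S]) + 1/Vmax. The two points give (1/[S], 1/v) = (0.1381, 0.004902) and (0.01036, 0.002247).
Slope = (0.004902 − 0.002247)/(0.1381 − 0.01036) = 0.02078; intercept = 0.004902 − 0.02078×0.1381 = 0.002032.
Vmax = 1/intercept = 492 μmol·min⁻¹; Km = slope × Vmax = 0.02078 × 492 = 10.2 μM.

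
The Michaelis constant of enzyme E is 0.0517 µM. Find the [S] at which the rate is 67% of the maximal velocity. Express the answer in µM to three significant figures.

0.105 µM

v/Vmax = [S]/(Km+[S]) = 0.67, so [S] = Km·0.67/(1 − 0.67) = 0.0517 × 2.030.
[S] = 0.105 µM.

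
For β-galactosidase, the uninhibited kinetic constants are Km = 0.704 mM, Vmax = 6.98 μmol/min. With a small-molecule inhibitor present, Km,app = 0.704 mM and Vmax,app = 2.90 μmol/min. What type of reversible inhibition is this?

noncompetitive

Vmax decreases (6.98 → 2.90 μmol/min) while Km is unchanged — pure noncompetitive inhibition.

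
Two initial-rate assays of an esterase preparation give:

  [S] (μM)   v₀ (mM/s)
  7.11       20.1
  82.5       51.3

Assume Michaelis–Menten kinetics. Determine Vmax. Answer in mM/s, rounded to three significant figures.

60.1 mM/s

From v = Vmax[S]/(Km+[S]), each point gives Vmax = v(Km+[S])/[S].
Equating: 20.1(Km+7.11)/7.11 = 51.3(Km+82.5)/82.5.
2.827·Km + 20.1 = 0.6218·Km + 51.3, so (2.827 − 0.6218)·Km = 51.3 − 20.1.
Km = 31.20/2.205 = 14.1 μM; then Vmax = 20.1(14.1+7.11)/7.11 = 60.1 mM/s.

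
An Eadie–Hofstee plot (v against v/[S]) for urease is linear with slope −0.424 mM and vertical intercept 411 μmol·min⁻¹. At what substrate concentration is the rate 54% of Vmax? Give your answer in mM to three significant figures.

The Eadie–Hofstee slope gives Km = 0.424 mM (slope = −Km).
v/Vmax = [S]/(Km+[S]) = 0.54 ⇒ [S] = Km·0.54/(1−0.54) = 0.424 × 1.174 = 0.498 mM.

0.498 mM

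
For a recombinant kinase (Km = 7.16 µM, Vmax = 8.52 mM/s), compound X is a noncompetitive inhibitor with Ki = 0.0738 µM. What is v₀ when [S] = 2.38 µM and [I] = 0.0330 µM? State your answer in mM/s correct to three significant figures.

1.47 mM/s

α = 1 + [I]/Ki = 1 + 0.0330/0.0738 = 1.447.
For a noncompetitive inhibitor, Vmax is reduced to Vmax/α while Km is unchanged: Km,app = 7.16 µM, Vmax,app = 5.89 mM/s.
v = Vmax,app·[S]/(Km,app + [S]) = 5.89 × 2.38/(7.16 + 2.38) = 1.47 mM/s.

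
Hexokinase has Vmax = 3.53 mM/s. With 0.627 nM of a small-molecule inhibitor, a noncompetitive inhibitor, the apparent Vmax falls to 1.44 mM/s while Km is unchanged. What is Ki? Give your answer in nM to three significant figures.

0.432 nM

Noncompetitive: Vmax,app = Vmax/α with α = 1 + [I]/Ki.
α = Vmax/Vmax,app = 3.53/1.44 = 2.451.
Ki = [I]/(α − 1) = 0.627/1.451 = 0.432 nM.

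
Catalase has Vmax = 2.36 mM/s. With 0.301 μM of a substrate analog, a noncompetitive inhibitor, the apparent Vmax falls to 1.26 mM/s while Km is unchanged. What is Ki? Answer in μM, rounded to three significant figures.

Noncompetitive: Vmax,app = Vmax/α with α = 1 + [I]/Ki.
α = Vmax/Vmax,app = 2.36/1.26 = 1.873.
Since α = 1 + [I]/Ki, [I]/Ki = 1.873 − 1 = 0.8730 and Ki = 0.301/0.8730 = 0.345 μM.

0.345 μM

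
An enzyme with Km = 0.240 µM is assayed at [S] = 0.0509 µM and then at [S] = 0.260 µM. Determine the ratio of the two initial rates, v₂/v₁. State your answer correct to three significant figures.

2.97

Since Vmax cancels, v₂/v₁ = [S]₂(Km+[S]₁) / [S]₁(Km+[S]₂).
= 0.260×(0.240+0.0509) / (0.0509×(0.240+0.260)) = 0.07563/0.02545 = 2.97.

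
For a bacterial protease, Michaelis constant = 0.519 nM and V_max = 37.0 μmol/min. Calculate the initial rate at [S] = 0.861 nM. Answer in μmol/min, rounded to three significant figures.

23.1 μmol/min

v = Vmax·[S]/(Km + [S]) = 37.0 × 0.861 / (0.519 + 0.861)
  = 31.86 / 1.380 = 23.1 μmol/min.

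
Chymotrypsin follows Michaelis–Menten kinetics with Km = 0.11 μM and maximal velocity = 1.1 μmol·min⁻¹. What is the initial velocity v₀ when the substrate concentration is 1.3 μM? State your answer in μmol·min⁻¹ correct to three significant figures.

[S]/(Km+[S]) = 1.3/1.410 = 0.9220, the fractional saturation.
v = 0.9220 × Vmax = 0.9220 × 1.1 = 1.01 μmol·min⁻¹.

1.01 μmol·min⁻¹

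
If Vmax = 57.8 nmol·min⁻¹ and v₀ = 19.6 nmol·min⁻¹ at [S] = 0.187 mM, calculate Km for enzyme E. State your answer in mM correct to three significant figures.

From v = Vmax[S]/(Km+[S]), Km = [S](Vmax − v)/v.
Km = 0.187 × (57.8 − 19.6) / 19.6 = 7.143/19.6 = 0.364 mM.

0.364 mM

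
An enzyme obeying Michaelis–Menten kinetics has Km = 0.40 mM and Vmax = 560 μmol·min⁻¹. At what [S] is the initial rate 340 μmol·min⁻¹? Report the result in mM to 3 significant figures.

Rearranging v = Vmax[S]/(Km+[S]) gives [S] = Km·v/(Vmax − v).
[S] = 0.40 × 340 / (560 − 340) = 136.0/220.0 = 0.618 mM.

0.618 mM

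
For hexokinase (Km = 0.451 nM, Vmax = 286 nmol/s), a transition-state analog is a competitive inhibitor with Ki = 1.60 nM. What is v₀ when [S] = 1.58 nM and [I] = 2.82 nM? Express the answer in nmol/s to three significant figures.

160 nmol/s

α = 1 + [I]/Ki = 1 + 2.82/1.60 = 2.762.
For a competitive inhibitor, Vmax is unchanged and the apparent Km becomes α·Km: Km,app = 1.25 nM, Vmax,app = 286 nmol/s.
v = Vmax,app·[S]/(Km,app + [S]) = 286 × 1.58/(1.25 + 1.58) = 160 nmol/s.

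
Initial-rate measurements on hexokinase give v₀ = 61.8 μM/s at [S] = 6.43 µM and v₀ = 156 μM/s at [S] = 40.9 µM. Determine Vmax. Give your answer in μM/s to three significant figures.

From v = Vmax[S]/(Km+[S]), each point gives Vmax = v(Km+[S])/[S].
Equating: 61.8(Km+6.43)/6.43 = 156(Km+40.9)/40.9.
9.611·Km + 61.8 = 3.814·Km + 156, so (9.611 − 3.814)·Km = 156 − 61.8.
Km = 94.20/5.797 = 16.2 µM; then Vmax = 61.8(16.2+6.43)/6.43 = 218 μM/s.

218 μM/s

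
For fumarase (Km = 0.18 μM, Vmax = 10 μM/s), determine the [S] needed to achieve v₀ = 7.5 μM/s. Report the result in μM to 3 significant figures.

0.540 μM

The required fractional saturation is v/Vmax = 7.5/10 = 0.7500.
Then [S]/(Km+[S]) = 0.7500 ⇒ [S] = 0.18 × 0.7500/(1 − 0.7500) = 0.540 μM.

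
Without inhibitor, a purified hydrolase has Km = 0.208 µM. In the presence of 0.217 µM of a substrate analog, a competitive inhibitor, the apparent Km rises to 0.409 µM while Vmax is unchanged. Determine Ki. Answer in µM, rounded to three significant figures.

Competitive: Km,app = α·Km with α = 1 + [I]/Ki.
α = Km,app/Km = 0.409/0.208 = 1.966.
Ki = [I]/(α − 1) = 0.217/0.9663 = 0.225 µM.

0.225 µM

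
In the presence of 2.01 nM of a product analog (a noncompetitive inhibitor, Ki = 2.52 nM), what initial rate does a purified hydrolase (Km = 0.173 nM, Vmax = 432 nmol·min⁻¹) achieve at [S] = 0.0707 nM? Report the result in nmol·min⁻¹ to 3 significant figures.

69.7 nmol·min⁻¹

α = 1 + [I]/Ki = 1 + 2.01/2.52 = 1.798.
For a noncompetitive inhibitor, Vmax is reduced to Vmax/α while Km is unchanged: Km,app = 0.173 nM, Vmax,app = 240 nmol·min⁻¹.
v = Vmax,app·[S]/(Km,app + [S]) = 240 × 0.0707/(0.173 + 0.0707) = 69.7 nmol·min⁻¹.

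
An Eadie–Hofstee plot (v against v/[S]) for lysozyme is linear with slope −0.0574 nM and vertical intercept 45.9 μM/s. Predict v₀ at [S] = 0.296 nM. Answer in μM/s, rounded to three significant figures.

In the Eadie–Hofstee form v = Vmax − Km·(v/[S]), the slope is −Km and the intercept is Vmax, so Km = 0.0574 nM and Vmax = 45.9 μM/s.
v = 45.9 × 0.296/(0.0574 + 0.296) = 38.4 μM/s.

38.4 μM/s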